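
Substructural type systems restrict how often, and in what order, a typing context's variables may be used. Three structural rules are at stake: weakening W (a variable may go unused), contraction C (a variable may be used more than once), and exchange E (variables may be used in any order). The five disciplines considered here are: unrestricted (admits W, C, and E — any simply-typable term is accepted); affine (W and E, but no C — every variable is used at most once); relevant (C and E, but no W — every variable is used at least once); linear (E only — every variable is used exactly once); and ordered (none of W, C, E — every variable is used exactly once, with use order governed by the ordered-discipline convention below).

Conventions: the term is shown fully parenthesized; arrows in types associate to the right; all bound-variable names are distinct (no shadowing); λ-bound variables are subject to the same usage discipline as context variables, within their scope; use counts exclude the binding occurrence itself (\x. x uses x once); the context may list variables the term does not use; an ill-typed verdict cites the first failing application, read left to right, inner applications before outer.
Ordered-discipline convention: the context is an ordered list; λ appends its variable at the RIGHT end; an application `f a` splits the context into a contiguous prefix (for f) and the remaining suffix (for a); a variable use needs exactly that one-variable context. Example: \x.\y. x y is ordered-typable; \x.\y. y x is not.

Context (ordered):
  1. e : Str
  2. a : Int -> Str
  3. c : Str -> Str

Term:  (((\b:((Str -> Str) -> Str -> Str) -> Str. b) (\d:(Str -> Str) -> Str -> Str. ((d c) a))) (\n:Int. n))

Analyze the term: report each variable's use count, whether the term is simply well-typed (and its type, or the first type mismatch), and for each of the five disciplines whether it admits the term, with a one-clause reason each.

usage: e ×0, a ×1, c ×1, b (bound) ×1, d (bound) ×1, n (bound) ×1
order of uses: b, d, c, a, n
typing: ill-typed: a function awaiting Str gets Int -> Str
ordered: ✗ — a type mismatch blocks all five
linear: ✗ — the type mismatch rejects it
affine: ✗ — not simply typable
relevant: ✗ — fails simple typing
unrestricted: ✗ — a type mismatch blocks all five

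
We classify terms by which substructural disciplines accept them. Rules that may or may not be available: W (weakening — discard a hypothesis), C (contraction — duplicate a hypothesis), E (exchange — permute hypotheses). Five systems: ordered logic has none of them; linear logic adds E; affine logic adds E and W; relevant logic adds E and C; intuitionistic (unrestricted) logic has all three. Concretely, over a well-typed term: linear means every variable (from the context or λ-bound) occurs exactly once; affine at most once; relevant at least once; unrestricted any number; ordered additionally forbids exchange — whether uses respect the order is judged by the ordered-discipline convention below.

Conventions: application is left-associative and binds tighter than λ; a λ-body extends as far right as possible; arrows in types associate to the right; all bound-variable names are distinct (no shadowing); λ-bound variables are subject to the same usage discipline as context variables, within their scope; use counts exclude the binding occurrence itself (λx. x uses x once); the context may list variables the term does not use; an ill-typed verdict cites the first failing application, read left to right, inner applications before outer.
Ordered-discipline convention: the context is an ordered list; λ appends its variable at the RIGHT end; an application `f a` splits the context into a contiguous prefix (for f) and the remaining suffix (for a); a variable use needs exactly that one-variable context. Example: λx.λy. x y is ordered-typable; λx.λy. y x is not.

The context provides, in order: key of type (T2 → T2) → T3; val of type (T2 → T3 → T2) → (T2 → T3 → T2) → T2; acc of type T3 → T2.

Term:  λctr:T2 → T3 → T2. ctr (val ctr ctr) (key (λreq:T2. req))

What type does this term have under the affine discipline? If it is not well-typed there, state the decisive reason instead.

not well-typed under affine — repeated use of ctr ×3
usage: key: 1, val: 1, acc: 0, ctr [bound]: 3, req [bound]: 1
order of uses: ctr, val, ctr, ctr, key, req
typing: well-typed at (T2 → T3 → T2) → T2
across the five disciplines: ordered ✗; linear ✗; affine ✗; relevant ✗; unrestricted ✓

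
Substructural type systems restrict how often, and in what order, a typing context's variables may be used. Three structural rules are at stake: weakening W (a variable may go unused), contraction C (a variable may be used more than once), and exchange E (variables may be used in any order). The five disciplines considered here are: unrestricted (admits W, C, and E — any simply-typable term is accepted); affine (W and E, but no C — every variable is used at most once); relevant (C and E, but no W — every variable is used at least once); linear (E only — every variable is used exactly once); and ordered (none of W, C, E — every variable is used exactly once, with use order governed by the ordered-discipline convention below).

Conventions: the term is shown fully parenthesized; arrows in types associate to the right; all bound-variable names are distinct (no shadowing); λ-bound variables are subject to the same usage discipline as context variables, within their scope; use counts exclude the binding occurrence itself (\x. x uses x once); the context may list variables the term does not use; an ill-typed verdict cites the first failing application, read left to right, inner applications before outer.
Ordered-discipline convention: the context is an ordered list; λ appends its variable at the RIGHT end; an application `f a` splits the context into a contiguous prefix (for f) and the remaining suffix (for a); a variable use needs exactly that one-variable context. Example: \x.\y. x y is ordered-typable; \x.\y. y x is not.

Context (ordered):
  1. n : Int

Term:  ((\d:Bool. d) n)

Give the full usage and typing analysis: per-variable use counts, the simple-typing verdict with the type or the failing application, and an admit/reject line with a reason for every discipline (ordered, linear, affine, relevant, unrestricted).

variable uses: n: 1×; d (λ-bound): 1×
order of uses: d, n
typing: ill-typed: a function awaiting Bool gets Int
ordered: ✗, fails simple typing
linear: ✗, a type mismatch blocks all five
affine: ✗, the type mismatch rejects it
relevant: ✗, not simply typable
unrestricted: ✗, fails simple typing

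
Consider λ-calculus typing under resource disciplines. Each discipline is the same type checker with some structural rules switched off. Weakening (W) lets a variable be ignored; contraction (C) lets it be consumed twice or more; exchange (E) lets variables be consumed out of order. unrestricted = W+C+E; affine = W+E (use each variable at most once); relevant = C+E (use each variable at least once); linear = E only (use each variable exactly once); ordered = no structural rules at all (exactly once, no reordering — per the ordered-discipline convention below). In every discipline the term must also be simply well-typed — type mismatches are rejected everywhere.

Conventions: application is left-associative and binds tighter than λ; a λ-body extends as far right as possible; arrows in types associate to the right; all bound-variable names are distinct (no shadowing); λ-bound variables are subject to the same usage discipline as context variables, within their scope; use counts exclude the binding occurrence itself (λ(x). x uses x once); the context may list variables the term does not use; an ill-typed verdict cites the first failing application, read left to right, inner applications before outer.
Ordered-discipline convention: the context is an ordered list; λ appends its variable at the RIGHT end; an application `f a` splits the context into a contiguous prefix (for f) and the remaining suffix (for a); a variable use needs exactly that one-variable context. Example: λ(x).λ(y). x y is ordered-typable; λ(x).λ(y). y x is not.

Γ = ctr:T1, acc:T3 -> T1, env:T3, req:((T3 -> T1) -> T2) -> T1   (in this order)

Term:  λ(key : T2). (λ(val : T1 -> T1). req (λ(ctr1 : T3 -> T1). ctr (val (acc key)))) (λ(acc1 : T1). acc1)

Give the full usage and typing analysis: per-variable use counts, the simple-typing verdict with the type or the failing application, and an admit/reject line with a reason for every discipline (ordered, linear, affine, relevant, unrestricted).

use counts: ctr: 1, acc: 1, env: 0, req: 1, key (bound): 1, val (bound): 1, ctr1 (bound): 0, acc1 (bound): 1
order of uses: req, ctr, val, acc, key, acc1
typing: ill-typed: an application expects T3 but receives T2
ordered: ✗ — the type mismatch rejects it
linear: ✗ — not simply typable
affine: ✗ — fails simple typing
relevant: ✗ — a type mismatch blocks all five
unrestricted: ✗ — the type mismatch rejects it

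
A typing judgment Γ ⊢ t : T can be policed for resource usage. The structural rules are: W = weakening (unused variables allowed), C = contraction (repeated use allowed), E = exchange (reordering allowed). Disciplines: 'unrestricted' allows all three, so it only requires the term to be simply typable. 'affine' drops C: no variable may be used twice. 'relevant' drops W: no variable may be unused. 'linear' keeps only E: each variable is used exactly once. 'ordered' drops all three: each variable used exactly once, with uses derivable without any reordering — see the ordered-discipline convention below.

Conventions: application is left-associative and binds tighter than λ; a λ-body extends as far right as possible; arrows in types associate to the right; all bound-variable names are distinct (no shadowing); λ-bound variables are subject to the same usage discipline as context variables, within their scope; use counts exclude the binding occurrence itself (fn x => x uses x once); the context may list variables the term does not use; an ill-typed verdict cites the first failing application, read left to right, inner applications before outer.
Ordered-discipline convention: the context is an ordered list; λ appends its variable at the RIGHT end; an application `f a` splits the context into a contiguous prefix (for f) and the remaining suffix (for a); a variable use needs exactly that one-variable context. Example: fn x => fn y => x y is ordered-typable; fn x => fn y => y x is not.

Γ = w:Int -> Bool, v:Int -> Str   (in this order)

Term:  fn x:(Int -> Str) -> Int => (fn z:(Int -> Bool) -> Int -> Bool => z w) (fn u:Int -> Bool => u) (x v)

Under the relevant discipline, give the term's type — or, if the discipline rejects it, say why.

term : ((Int -> Str) -> Int) -> Bool
counts: w ×1; v ×1; x [bound] ×1; z [bound] ×1; u [bound] ×1
left-to-right use order: z, w, u, x, v
typing: the term checks, with type ((Int -> Str) -> Int) -> Bool
summary: ordered ✗, linear ✓, affine ✓, relevant ✓, unrestricted ✓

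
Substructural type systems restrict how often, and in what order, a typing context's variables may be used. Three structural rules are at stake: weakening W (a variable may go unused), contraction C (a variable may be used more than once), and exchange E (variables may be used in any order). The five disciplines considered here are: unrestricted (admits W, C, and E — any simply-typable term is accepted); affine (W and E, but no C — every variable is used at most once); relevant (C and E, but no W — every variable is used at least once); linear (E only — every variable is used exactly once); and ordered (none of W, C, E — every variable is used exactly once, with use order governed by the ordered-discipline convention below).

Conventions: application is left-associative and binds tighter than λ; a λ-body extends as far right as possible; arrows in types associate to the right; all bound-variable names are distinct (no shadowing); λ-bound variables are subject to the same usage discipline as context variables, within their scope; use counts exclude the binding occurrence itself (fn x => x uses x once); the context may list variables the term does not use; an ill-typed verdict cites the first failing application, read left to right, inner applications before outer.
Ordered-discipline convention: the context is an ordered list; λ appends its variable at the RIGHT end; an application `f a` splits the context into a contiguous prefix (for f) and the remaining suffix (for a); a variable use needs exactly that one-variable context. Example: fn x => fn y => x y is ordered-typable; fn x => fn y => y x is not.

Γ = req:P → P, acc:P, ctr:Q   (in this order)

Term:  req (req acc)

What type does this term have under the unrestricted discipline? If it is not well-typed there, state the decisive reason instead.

term : P
usage: req: 2; acc: 1; ctr: 0
left-to-right use order: req, req, acc
typing: ✓ — P
summary: ordered ✗ · linear ✗ · affine ✗ · relevant ✗ · unrestricted ✓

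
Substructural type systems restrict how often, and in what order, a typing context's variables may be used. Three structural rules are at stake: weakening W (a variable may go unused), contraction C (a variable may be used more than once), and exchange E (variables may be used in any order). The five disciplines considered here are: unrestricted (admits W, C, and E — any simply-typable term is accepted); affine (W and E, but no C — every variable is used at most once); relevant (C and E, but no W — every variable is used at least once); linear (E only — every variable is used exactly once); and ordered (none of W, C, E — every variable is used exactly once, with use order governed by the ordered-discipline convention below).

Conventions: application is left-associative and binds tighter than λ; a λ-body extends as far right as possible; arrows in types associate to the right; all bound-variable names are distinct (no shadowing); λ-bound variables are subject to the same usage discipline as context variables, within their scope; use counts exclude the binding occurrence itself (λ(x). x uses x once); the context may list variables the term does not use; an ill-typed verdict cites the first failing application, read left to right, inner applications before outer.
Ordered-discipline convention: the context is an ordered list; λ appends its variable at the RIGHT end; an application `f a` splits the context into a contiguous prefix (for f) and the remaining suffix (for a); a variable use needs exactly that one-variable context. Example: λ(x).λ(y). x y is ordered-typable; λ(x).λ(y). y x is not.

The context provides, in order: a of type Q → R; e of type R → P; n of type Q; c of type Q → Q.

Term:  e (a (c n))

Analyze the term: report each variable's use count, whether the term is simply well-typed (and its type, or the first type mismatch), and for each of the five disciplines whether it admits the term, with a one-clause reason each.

usage: a ×1, e ×1, n ×1, c ×1
use order (left to right): e, a, c, n
typing: well-typed — term : P
ordered ✗ (needs exchange: uses follow e, a, c, n)
linear ✓ (a, e, n, c: one use apiece)
affine ✓ (no duplicate uses among a, e, n, c)
relevant ✓ (every one of a, e, n, c appears)
unrestricted ✓ (type-checks (P) and nothing is barred)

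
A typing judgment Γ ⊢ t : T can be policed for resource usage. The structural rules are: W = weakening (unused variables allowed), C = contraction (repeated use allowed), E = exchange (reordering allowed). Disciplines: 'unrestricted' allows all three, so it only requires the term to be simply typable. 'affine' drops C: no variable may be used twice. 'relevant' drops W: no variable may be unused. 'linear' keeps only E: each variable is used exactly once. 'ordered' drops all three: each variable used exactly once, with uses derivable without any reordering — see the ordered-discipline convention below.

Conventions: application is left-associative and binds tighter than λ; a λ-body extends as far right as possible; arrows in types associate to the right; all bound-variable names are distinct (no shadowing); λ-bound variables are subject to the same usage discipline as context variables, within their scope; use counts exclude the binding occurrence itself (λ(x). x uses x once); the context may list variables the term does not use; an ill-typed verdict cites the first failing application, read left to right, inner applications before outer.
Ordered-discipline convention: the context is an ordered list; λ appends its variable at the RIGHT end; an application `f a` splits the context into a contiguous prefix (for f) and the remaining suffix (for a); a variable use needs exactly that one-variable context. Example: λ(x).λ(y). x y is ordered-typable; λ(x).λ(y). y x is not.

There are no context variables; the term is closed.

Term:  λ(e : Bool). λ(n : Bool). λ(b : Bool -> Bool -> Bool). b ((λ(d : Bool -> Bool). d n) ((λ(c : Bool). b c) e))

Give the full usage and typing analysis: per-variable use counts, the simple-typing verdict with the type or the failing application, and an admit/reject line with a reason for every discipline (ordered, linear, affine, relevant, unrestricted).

use counts: e (λ-bound) ×1, n (λ-bound) ×1, b (λ-bound) ×2, d (λ-bound) ×1, c (λ-bound) ×1
order of uses: b, d, n, b, c, e
typing: ✓ — Bool -> Bool -> (Bool -> Bool -> Bool) -> Bool -> Bool
ordered: ✗, uses contraction: b ×2
linear: ✗, uses contraction: b ×2
affine: ✗, uses contraction: b ×2
relevant: ✓, every one of e, n, b, d, c appears
unrestricted: ✓, well-typed at Bool -> Bool -> (Bool -> Bool -> Bool) -> Bool -> Bool; no restrictions here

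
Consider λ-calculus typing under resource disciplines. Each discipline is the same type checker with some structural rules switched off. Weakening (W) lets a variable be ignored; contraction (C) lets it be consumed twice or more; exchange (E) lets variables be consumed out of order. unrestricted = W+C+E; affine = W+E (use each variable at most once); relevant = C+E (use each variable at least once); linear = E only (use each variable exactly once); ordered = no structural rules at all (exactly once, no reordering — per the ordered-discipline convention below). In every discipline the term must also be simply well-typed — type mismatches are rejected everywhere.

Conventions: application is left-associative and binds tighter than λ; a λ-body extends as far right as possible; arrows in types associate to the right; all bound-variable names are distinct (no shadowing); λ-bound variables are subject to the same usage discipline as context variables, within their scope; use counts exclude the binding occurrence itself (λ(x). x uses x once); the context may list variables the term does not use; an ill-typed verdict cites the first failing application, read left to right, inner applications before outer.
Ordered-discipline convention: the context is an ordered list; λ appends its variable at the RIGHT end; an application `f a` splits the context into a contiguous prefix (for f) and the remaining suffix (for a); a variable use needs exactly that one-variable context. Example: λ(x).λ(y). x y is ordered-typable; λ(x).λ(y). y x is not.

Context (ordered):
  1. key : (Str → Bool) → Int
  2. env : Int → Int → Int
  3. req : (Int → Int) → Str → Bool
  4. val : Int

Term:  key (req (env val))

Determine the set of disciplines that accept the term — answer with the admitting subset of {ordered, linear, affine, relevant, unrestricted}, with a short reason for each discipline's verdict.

admitted by: linear, affine, relevant, unrestricted
counts: key: 1, env: 1, req: 1, val: 1
order of uses: key, req, env, val
typing: well-typed — term : Int
ordered: ✗, no contiguous prefix/suffix split fits key, req, env, val
linear: ✓, each of key, env, req, val used exactly once
affine: ✓, key, env, req, val: no repeats, contraction unneeded
relevant: ✓, key, env, req, val: all used, weakening unneeded
unrestricted: ✓, type-checks (Int) and nothing is barred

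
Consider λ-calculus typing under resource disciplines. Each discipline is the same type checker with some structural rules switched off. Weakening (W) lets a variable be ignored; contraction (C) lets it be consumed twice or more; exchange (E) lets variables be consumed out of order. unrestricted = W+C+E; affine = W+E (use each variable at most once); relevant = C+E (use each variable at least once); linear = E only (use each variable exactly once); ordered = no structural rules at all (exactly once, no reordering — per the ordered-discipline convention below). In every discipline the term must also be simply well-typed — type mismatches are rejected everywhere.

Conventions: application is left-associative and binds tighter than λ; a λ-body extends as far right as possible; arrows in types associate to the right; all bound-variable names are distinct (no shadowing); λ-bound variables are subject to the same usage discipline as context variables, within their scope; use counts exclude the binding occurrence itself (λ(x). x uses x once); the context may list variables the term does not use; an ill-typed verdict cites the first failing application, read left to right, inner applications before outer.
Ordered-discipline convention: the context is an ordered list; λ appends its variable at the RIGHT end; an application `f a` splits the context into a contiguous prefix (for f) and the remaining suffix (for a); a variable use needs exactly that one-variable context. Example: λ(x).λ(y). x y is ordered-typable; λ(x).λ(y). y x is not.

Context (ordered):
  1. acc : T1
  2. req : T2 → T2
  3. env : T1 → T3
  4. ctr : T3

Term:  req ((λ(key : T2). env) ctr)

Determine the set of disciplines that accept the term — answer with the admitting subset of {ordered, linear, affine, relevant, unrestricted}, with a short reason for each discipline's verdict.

admitting disciplines: none
usage: acc=0; req=1; env=1; ctr=1; key [bound]=0
order of uses: req, env, ctr
typing: ill-typed: an argument T3 mismatches the expected T2
ordered ✗ (the type mismatch rejects it)
linear ✗ (not simply typable)
affine ✗ (fails simple typing)
relevant ✗ (a type mismatch blocks all five)
unrestricted ✗ (the type mismatch rejects it)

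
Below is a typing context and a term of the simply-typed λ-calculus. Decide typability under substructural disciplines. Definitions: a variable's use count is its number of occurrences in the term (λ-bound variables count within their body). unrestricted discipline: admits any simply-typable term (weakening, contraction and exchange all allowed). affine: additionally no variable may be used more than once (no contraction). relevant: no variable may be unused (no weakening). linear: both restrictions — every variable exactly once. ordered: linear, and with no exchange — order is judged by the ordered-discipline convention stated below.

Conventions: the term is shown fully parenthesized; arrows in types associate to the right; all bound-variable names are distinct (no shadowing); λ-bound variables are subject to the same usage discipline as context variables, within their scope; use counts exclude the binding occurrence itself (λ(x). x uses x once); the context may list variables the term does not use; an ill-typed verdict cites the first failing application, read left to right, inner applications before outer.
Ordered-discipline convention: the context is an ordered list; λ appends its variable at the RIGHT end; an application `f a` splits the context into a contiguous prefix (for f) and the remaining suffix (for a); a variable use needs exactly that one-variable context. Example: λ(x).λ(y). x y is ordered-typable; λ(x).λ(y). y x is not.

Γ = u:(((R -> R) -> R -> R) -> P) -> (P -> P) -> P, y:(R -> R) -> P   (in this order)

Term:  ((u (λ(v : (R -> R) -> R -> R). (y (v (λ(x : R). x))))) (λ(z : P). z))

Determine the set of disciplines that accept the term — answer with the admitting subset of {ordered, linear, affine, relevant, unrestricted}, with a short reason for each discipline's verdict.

accepted by: ordered, linear, affine, relevant, unrestricted
use counts: u ×1; y ×1; v (bound) ×1; x (bound) ×1; z (bound) ×1
uses in reading order: u, y, v, x, z
typing: the term checks, with type P
ordered ✓ (single-use (u, y, v, x, z), ordered derivation ok)
linear ✓ (single use per variable (u, y, v, x, z))
affine ✓ (none of u, y, v, x, z used more than once)
relevant ✓ (none of u, y, v, x, z goes unused)
unrestricted ✓ (well-typed at P; no restrictions here)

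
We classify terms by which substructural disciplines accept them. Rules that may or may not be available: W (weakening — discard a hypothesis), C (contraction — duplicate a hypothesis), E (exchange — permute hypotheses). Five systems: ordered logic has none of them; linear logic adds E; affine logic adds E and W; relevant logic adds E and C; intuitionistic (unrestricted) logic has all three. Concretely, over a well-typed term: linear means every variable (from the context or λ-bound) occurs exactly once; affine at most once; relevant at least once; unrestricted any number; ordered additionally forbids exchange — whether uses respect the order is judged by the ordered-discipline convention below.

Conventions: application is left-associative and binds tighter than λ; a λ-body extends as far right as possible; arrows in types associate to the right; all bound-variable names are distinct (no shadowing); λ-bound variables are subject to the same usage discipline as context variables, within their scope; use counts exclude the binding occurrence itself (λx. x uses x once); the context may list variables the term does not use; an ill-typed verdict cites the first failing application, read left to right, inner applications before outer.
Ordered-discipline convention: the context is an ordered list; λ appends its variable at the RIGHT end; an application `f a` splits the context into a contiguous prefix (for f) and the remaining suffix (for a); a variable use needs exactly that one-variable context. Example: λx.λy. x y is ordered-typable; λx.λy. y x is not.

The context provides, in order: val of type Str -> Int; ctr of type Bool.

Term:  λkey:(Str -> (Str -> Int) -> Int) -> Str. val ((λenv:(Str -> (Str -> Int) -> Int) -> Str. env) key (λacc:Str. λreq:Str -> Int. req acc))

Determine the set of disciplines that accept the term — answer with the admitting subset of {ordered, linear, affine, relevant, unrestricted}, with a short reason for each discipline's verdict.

accepted by: affine, unrestricted
use counts: val=1; ctr=0; key (bound)=1; env (bound)=1; acc (bound)=1; req (bound)=1
uses in reading order: val, env, key, req, acc
typing: well-typed at ((Str -> (Str -> Int) -> Int) -> Str) -> Int
ordered: ✗, ctr left unused
linear: ✗, ctr left unused
affine: ✓, none of val, ctr, key, env, acc, req used more than once
relevant: ✗, ctr left unused
unrestricted: ✓, type-checks (((Str -> (Str -> Int) -> Int) -> Str) -> Int) and nothing is barred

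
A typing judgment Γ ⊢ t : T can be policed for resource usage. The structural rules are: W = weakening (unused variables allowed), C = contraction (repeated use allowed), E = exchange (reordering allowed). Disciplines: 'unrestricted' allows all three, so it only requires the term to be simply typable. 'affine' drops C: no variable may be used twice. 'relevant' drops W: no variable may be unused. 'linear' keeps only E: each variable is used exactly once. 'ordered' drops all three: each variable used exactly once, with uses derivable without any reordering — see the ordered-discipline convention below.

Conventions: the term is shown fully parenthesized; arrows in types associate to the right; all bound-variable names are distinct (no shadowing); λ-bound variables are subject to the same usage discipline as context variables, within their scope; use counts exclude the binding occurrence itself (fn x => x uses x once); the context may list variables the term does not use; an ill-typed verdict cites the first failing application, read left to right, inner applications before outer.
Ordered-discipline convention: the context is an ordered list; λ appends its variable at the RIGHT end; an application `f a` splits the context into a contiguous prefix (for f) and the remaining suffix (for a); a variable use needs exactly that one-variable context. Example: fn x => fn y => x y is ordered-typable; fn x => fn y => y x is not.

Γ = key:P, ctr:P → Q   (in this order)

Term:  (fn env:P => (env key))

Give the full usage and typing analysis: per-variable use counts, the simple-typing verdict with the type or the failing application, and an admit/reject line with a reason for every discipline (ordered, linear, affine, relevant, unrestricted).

use counts: key ×1, ctr ×0, env (bound) ×1
left-to-right use order: env, key
typing: ill-typed: applying a non-function (P)
ordered: ✗ — a type mismatch blocks all five
linear: ✗ — the type mismatch rejects it
affine: ✗ — not simply typable
relevant: ✗ — fails simple typing
unrestricted: ✗ — a type mismatch blocks all five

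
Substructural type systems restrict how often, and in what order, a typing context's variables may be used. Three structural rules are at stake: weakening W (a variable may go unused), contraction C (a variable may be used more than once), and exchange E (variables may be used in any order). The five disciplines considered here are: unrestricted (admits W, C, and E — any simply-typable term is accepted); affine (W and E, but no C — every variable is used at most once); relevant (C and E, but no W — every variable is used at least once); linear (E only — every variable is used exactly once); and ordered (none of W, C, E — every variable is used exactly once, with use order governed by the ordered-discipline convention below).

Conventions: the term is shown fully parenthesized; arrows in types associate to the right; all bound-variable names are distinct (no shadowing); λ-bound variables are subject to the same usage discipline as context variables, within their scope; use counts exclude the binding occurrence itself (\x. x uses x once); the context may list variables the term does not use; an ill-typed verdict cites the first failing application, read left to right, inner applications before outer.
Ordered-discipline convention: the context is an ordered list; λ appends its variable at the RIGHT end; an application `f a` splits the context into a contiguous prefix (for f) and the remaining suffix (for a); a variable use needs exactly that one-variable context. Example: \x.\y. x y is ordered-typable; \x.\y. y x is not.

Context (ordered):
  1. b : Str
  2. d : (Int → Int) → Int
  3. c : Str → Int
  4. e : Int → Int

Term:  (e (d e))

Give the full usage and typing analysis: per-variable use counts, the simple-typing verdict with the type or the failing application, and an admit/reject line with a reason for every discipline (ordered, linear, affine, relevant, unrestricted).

variable uses: b ×0; d ×1; c ×0; e ×2
uses in reading order: e, d, e
typing: well-typed at Int
ordered ✗ (e ×2 used more than once (contraction); needs weakening: b, c unused)
linear ✗ (e ×2 used more than once (contraction); needs weakening: b, c unused)
affine ✗ (e ×2 used more than once (contraction))
relevant ✗ (needs weakening: b, c unused)
unrestricted ✓ (well-typed at Int; no restrictions here)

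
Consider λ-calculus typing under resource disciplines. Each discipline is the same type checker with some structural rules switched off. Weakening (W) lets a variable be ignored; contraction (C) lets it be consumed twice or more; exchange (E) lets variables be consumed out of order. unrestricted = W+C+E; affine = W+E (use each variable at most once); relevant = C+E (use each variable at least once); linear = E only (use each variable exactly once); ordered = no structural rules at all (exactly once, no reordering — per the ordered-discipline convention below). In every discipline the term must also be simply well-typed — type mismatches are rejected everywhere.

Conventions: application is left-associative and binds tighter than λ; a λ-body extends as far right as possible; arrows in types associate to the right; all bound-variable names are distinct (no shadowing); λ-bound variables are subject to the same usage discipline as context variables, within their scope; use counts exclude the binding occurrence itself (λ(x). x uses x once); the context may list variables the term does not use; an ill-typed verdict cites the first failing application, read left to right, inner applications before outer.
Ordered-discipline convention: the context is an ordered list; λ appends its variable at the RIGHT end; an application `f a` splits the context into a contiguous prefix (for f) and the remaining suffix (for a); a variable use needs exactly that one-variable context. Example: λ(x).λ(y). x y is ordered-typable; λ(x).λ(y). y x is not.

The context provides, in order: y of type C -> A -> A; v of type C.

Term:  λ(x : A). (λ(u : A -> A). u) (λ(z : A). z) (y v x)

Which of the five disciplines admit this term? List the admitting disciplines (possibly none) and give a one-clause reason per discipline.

admitted in: ordered, linear, affine, relevant, unrestricted
counts: y ×1; v ×1; x (λ-bound) ×1; u (λ-bound) ×1; z (λ-bound) ×1
uses in reading order: u, z, y, v, x
typing: the term checks, with type A -> A
ordered: ✓, one use each (y, v, x, u, z); ordered split holds
linear: ✓, y, v, x, u, z: one use apiece
affine: ✓, y, v, x, u, z: no repeats, contraction unneeded
relevant: ✓, at least one use each (y, v, x, u, z)
unrestricted: ✓, typability at A -> A is all that's needed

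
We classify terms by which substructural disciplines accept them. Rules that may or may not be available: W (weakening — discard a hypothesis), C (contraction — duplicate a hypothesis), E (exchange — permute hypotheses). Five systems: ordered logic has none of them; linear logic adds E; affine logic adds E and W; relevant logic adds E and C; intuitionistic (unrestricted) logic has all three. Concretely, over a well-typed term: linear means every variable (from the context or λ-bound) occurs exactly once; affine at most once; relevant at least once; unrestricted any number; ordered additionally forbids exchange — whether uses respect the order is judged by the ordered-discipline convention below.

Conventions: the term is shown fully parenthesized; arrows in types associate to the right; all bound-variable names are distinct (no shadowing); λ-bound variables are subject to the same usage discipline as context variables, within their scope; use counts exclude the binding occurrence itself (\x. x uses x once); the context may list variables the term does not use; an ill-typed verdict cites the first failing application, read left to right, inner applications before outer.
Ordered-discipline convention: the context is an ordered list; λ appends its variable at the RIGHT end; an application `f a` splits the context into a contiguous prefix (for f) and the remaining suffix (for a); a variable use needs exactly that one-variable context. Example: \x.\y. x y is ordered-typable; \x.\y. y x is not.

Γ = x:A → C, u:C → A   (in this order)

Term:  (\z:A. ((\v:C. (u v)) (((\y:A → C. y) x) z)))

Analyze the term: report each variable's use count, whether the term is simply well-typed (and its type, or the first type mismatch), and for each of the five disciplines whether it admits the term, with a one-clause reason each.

usage: x: 1, u: 1, z (bound): 1, v (bound): 1, y (bound): 1
uses in reading order: u, v, y, x, z
typing: well-typed at A → A
ordered: ✗, no ordered split (uses run u, v, y, x, z)
linear: ✓, single use per variable (x, u, z, v, y)
affine: ✓, x, u, z, v, y: no repeats, contraction unneeded
relevant: ✓, none of x, u, z, v, y goes unused
unrestricted: ✓, simply typable at A → A; W, C, E all held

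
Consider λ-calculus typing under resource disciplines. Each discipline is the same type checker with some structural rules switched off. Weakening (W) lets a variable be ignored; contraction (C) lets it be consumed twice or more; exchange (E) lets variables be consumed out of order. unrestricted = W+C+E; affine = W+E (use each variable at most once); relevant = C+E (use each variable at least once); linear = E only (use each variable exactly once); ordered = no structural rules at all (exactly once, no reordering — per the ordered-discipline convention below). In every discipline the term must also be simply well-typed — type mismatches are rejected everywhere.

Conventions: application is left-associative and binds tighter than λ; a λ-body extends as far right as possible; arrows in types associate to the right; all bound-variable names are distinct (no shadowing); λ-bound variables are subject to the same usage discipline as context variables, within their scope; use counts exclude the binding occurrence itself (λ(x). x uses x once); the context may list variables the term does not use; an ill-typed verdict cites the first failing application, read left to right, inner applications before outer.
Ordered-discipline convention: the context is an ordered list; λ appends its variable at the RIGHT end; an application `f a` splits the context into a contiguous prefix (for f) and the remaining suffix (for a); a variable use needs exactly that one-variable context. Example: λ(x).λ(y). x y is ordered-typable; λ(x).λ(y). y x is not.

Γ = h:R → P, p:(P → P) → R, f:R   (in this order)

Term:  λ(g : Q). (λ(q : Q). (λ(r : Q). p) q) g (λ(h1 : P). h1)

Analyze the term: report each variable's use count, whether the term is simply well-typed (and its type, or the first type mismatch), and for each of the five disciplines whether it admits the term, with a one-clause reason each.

variable uses: h: 0; p: 1; f: 0; g [bound]: 1; q [bound]: 1; r [bound]: 0; h1 [bound]: 1
use order (left to right): p, q, g, h1
typing: ✓ — Q → R
ordered: ✗, h, f, r left unused
linear: ✗, h, f, r left unused
affine: ✓, at most one use each (h, p, f, g, q, r, h1)
relevant: ✗, h, f, r left unused
unrestricted: ✓, well-typed at Q → R; no restrictions here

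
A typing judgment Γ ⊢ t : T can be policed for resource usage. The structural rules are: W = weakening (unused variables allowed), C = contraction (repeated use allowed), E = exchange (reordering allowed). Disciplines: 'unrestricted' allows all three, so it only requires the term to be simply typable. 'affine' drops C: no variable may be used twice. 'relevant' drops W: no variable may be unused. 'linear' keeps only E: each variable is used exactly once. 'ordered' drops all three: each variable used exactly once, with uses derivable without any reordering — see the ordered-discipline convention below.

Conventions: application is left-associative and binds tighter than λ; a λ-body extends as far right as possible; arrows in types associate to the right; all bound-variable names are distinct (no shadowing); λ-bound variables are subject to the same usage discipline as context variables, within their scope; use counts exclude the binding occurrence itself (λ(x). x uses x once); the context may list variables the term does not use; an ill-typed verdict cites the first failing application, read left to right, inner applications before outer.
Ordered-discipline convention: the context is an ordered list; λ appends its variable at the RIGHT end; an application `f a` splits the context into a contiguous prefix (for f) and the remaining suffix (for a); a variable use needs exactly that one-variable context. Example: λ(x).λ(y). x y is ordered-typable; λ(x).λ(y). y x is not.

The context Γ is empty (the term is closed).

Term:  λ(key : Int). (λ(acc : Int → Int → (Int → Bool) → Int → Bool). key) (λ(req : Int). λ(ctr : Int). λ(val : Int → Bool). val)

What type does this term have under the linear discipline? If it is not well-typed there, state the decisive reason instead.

not well-typed under linear — acc, req, ctr never used (weakening)
use counts: key [bound]: 1, acc [bound]: 0, req [bound]: 0, ctr [bound]: 0, val [bound]: 1
use order (left to right): key, val
typing: ✓ — Int → Int
summary: ordered ✗; linear ✗; affine ✓; relevant ✗; unrestricted ✓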